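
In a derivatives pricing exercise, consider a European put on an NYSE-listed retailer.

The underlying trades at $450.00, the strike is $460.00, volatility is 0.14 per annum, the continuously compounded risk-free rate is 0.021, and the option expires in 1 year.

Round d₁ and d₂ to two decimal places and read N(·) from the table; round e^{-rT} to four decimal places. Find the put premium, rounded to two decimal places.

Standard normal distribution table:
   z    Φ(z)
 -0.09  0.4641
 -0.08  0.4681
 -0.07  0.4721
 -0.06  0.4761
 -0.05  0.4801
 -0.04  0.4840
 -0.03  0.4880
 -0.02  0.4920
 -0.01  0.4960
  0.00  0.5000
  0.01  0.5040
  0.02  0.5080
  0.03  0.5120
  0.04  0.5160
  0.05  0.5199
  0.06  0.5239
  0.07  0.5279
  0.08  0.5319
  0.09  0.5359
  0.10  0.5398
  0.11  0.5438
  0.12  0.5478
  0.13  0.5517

$25.34

σ√T = 0.14·√1 = 0.1400
d₁ = [ln(450/460) + (0.021 + 0.14²/2)·1] / 0.1400 = [-0.0220 + 0.0308] / 0.1400 = 0.0630 ⇒ 0.06
d₂ = d₁ − σ√T = 0.0630 − 0.1400 = -0.0770 ⇒ -0.08
e^(−rT) = e^(−0.021·1) = 0.9792
N(−d₂) = N(0.08) = 0.5319;  N(−d₁) = N(-0.06) = 0.4761
P = 460·0.9792·0.5319 − 450·0.4761 = 239.5848 − 214.2450 = 25.3398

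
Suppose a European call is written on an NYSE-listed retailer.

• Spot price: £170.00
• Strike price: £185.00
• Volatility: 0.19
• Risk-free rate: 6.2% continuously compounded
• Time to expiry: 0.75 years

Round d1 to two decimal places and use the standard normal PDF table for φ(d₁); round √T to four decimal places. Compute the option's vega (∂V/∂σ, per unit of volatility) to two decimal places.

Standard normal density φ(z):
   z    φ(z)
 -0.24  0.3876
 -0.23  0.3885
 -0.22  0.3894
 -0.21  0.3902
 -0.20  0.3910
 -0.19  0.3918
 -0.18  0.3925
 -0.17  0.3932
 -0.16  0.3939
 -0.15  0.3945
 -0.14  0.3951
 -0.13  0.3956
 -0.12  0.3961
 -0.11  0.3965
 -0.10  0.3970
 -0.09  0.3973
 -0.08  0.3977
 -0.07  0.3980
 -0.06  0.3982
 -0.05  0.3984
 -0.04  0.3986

58.08

σ√T = 0.19·√0.75 = 0.1645
ln(S/K) + (r + σ²/2)T = ln(170/185) + (0.062 + 0.19²/2)·0.75 = -0.0846 + 0.0600 = -0.0245
d₁ = -0.0245 / 0.1645 = -0.1490 ⇒ -0.15
√T = √0.75 = 0.8660
φ(d₁) = φ(-0.15) = 0.3945
vega = S·φ(d₁)·√T = 170·0.3945·0.8660 = 58.0783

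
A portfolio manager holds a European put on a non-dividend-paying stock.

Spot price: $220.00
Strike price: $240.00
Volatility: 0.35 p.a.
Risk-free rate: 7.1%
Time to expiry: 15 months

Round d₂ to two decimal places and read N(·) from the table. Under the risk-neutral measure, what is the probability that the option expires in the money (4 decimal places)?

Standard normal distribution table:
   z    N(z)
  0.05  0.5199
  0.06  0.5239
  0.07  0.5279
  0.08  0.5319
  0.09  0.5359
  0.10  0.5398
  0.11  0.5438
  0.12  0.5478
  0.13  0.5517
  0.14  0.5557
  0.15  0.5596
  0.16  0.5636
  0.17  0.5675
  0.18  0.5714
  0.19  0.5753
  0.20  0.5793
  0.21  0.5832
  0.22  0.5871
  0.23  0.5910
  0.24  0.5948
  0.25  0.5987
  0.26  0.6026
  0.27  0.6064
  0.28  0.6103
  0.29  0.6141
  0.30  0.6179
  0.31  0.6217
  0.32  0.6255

0.5753

σ√T = 0.35·√1.25 = 0.3913
d₁ = [ln(220/240) + (0.071 + ½·0.35²)·1.25] / (σ√T) = (-0.0870 + 0.1653) / 0.3913 = 0.2001 ≈ 0.20
d₂ = 0.2001 − 0.3913 = -0.1912 ≈ -0.19
Pr(exercise) under Q = N(−d₂) = N(0.19) = 0.5753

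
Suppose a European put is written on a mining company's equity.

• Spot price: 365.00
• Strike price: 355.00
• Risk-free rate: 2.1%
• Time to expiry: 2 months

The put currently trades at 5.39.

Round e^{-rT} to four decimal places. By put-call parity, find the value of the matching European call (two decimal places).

e^(−rT) = e^(−0.021·0.1667) = 0.9965
Put-call parity: C − P = S − K·e^(−rT) = 365 − 355·0.9965 = 365 − 353.7575 = 11.2425
C = P + (C − P) = 5.39 + (11.2425) = 16.6325

16.63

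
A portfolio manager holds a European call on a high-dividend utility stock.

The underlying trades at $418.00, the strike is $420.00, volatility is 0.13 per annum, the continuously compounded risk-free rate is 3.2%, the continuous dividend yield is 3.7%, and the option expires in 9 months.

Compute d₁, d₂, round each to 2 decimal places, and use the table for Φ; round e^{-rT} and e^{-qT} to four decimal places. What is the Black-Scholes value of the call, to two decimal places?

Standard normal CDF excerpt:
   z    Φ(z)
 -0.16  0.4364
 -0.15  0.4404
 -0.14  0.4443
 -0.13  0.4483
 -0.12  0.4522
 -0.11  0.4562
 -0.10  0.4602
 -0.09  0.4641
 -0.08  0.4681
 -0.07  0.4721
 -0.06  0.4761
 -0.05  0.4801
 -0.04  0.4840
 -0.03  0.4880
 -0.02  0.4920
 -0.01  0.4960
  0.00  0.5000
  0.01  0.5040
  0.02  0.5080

T = 0.75;  σ√T = 0.1126
d₁ = [ln(418/420) + (0.032 − 0.037 + ½·0.13²)·0.75] / (σ√T) = (-0.0048 + 0.0026) / 0.1126 = -0.0194 ≈ -0.02
d₂ = -0.0194 − 0.1126 = -0.1320 ≈ -0.13
exp(−qT) = exp(−0.037·0.75) = 0.9726;  exp(−rT) = exp(−0.032·0.75) = 0.9763
C = 418·0.9726·N(-0.02) − 420·0.9763·N(-0.13) = 418·0.9726·0.4920 − 420·0.9763·0.4483 = 200.0210 − 183.8236 = 16.1974

$16.20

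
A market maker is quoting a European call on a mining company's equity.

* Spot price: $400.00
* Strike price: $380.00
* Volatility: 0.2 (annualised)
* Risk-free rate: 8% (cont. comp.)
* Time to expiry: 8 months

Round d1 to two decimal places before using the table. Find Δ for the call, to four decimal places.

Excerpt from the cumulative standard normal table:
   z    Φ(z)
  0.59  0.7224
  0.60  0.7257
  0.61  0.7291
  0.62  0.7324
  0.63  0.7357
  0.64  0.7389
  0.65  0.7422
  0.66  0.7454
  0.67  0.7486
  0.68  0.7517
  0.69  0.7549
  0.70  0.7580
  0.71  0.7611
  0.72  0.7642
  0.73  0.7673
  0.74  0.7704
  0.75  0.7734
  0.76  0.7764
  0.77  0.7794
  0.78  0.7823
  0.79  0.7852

T = 0.6667;  σ√T = 0.1633
ln(S/K) + (r + σ²/2)T = ln(400/380) + (0.08 + 0.2²/2)·0.6667 = 0.0513 + 0.0667 = 0.1180
d₁ = 0.1180 / 0.1633 = 0.7224 → 0.72
N(d₁) = N(0.72) = 0.7642
Δ_call = N(d₁) = 0.7642

0.7642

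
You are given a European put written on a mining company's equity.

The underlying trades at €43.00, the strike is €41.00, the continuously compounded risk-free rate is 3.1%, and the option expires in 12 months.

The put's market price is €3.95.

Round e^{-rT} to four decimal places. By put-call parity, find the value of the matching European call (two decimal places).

exp(−rT) = exp(−0.031·1) = 0.9695
Put-call parity: C − P = S − K·e^(−rT) = 43 − 41·0.9695 = 43 − 39.7495 = 3.2505
C = P + (C − P) = 3.95 + (3.2505) = 7.2005

€7.20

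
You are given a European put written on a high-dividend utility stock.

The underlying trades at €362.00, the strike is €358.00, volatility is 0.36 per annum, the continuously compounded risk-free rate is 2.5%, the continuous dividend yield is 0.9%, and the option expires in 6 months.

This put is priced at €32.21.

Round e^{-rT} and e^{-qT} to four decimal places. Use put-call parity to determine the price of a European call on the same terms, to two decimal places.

e^(−qT) = e^(−0.009·0.5) = 0.9955;  e^(−rT) = e^(−0.025·0.5) = 0.9876
Put-call parity: C − P = S·e^(−qT) − K·e^(−rT) = 362·0.9955 − 358·0.9876 = 360.3710 − 353.5608 = 6.8102
C = P + (C − P) = 32.21 + (6.8102) = 39.0202

€39.02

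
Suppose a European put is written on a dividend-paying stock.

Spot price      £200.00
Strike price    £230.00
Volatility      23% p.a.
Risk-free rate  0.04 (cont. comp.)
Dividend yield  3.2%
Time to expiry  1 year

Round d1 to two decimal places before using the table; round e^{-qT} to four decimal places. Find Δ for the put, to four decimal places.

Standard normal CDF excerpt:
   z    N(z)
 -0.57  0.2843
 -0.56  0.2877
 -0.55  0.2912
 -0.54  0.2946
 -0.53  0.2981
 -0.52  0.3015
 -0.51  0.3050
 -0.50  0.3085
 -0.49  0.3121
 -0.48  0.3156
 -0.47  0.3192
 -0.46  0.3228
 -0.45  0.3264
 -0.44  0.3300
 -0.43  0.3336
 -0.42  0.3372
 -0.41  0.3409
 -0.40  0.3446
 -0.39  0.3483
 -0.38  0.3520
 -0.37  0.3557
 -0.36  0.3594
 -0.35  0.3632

σ√T = 0.23 × 1.0000 = 0.2300
d₁ = [ln(200/230) + (0.04 − 0.032 + ½·0.23²)·1] / (σ√T) = (-0.1398 + 0.0345) / 0.2300 = -0.4579 ≈ -0.46
N(d₁) = N(-0.46) = 0.3228
Δ_put = exp(−qT)·(N(d₁) − 1) = 0.9685·(0.3228 − 1) = -0.6559

-0.6559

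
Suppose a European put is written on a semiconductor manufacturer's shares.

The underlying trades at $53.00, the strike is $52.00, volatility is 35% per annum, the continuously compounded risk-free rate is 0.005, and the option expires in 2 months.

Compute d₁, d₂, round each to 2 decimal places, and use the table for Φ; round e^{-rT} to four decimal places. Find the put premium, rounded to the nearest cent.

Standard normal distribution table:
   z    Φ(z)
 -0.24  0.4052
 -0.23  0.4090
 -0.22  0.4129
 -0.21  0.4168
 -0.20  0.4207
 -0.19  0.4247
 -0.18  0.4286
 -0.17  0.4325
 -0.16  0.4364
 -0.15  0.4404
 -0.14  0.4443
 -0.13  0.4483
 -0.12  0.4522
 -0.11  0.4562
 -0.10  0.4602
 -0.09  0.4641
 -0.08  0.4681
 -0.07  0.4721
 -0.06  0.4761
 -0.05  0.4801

σ√T = 0.35 × 0.4082 = 0.1429
d₁ = [ln(53/52) + (0.005 + 0.35²/2)·0.1667] / 0.1429 = [0.0190 + 0.0110] / 0.1429 = 0.2106 ≈ 0.21
d₂ = d₁ − σ√T = 0.2106 − 0.1429 = 0.0677 ≈ 0.07
exp(−rT) = exp(−0.005·0.1667) = 0.9992
P = 52·0.9992·N(-0.07) − 53·N(-0.21) = 52·0.9992·0.4721 − 53·0.4168 = 24.5296 − 22.0904 = 2.4392

$2.44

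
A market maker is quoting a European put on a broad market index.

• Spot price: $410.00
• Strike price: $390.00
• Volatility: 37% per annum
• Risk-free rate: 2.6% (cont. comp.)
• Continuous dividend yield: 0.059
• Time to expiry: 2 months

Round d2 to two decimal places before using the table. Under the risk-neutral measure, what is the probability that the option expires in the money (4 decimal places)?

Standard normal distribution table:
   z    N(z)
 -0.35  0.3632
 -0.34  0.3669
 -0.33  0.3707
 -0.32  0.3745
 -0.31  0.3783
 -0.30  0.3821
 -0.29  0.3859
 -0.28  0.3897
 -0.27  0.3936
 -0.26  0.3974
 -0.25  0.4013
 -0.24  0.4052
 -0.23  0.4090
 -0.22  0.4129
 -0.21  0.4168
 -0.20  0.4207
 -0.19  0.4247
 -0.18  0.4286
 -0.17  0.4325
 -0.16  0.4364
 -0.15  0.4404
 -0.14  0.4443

0.4129

σ√T = 0.37·√0.1667 = 0.1511
d₁ = [ln(410/390) + (0.026 − 0.059 + 0.37²/2)·0.1667] / 0.1511 = [0.0500 + 0.0059] / 0.1511 = 0.3702 which rounds to 0.37
d₂ = d₁ − σ√T = 0.3702 − 0.1511 = 0.2191 which rounds to 0.22
Risk-neutral Pr[S_T < K] = N(−d₂) = N(-0.22) = 0.4129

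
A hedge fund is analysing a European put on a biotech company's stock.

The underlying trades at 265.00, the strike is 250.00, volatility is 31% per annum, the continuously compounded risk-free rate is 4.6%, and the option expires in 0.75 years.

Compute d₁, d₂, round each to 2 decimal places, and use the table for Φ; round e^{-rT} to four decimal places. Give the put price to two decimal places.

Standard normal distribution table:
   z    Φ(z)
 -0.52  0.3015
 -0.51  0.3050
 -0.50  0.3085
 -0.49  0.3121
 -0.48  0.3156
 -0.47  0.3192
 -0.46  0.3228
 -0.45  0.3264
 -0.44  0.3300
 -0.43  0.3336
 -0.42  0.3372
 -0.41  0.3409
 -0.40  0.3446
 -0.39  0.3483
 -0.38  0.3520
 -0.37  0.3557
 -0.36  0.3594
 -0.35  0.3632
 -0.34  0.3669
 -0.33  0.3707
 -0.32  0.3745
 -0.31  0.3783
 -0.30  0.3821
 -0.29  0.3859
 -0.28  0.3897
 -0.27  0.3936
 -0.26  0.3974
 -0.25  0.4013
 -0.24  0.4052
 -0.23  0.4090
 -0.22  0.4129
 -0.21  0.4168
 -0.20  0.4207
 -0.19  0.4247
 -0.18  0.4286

T = 0.75;  σ√T = 0.2685
ln(S/K) + (r + σ²/2)T = ln(265/250) + (0.046 + 0.31²/2)·0.75 = 0.0583 + 0.0705 = 0.1288
d₁ = 0.1288 / 0.2685 = 0.4798 which rounds to 0.48
d₂ = d₁ − σ√T = 0.4798 − 0.2685 = 0.2113 which rounds to 0.21
exp(−rT) = exp(−0.046·0.75) = 0.9661
P = 250·0.9661·N(-0.21) − 265·N(-0.48) = 250·0.9661·0.4168 − 265·0.3156 = 100.6676 − 83.6340 = 17.0336

17.03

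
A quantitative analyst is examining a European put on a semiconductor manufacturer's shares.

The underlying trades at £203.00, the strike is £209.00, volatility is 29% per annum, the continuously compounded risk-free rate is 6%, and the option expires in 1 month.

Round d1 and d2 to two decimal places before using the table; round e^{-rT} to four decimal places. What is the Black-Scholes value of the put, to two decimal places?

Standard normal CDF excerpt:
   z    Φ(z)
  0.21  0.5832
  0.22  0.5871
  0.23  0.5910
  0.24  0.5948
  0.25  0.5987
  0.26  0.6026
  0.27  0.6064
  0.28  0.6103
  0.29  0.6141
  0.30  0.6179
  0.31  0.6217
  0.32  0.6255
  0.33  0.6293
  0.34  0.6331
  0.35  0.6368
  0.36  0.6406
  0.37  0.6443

σ√T = 0.29 × 0.2887 = 0.0837
d₁ = [ln(203/209) + (0.06 + 0.29²/2)·0.08333] / 0.0837 = [-0.0291 + 0.0085] / 0.0837 = -0.2464 which rounds to -0.25
d₂ = d₁ − σ√T = -0.2464 − 0.0837 = -0.3301 which rounds to -0.33
e^(−rT) = e^(−0.06·0.08333) = 0.9950
P = 209·0.9950·N(0.33) − 203·N(0.25) = 209·0.9950·0.6293 − 203·0.5987 = 130.8661 − 121.5361 = 9.3300

£9.33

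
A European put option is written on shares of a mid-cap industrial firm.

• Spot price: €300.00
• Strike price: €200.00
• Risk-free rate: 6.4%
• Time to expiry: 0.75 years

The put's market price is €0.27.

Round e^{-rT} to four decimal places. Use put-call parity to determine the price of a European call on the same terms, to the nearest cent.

e^(−rT) = e^(−0.064·0.75) = 0.9531
Put-call parity: C − P = S − K·e^(−rT) = 300 − 200·0.9531 = 300 − 190.6200 = 109.3800
C = P + (C − P) = 0.27 + (109.3800) = 109.6500

€109.65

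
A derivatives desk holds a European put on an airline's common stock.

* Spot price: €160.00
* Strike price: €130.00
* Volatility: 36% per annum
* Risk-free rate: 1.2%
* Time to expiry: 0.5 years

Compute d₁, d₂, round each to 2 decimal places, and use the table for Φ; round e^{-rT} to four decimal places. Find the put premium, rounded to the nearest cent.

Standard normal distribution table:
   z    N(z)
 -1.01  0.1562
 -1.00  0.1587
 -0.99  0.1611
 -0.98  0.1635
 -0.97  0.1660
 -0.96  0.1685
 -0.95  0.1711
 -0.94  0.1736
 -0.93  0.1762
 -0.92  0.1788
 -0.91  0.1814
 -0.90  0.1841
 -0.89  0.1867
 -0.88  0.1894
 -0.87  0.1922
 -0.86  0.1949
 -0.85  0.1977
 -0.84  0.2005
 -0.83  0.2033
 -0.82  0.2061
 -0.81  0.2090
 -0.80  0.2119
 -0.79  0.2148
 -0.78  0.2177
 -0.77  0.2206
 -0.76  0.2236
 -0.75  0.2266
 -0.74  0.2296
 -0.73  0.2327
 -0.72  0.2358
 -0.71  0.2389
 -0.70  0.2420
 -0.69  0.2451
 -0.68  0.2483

σ√T = 0.36·√0.5 = 0.2546
ln(S/K) + (r + σ²/2)T = ln(160/130) + (0.012 + 0.36²/2)·0.5 = 0.2076 + 0.0384 = 0.2460
d₁ = 0.2460 / 0.2546 = 0.9665 ≈ 0.97
d₂ = d₁ − σ√T = 0.9665 − 0.2546 = 0.7120 ≈ 0.71
e^(−rT) = e^(−0.012·0.5) = 0.9940
P = 130·0.9940·N(-0.71) − 160·N(-0.97) = 130·0.9940·0.2389 − 160·0.1660 = 30.8707 − 26.5600 = 4.3107

€4.31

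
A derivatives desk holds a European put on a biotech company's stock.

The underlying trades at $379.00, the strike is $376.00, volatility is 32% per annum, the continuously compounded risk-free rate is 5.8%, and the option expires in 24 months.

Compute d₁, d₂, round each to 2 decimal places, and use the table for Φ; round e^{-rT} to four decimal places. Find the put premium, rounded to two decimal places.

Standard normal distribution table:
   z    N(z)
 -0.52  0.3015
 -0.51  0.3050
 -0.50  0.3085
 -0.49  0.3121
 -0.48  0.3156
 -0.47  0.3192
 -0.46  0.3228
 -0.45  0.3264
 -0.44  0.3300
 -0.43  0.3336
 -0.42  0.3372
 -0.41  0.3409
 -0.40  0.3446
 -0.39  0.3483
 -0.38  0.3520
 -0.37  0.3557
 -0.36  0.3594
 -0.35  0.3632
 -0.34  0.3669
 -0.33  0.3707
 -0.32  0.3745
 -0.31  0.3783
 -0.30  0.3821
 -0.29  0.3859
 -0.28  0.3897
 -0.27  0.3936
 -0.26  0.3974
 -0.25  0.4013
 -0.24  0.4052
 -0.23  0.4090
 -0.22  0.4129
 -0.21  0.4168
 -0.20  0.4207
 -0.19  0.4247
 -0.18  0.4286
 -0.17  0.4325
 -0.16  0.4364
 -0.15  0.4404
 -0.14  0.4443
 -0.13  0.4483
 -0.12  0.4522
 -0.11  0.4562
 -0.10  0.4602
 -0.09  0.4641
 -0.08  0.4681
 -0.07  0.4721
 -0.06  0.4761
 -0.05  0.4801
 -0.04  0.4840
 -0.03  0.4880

T = 2;  σ√T = 0.4525
d₁ = [ln(379/376) + (0.058 + ½·0.32²)·2] / (σ√T) = (0.0079 + 0.2184) / 0.4525 = 0.5002 → 0.50
d₂ = 0.5002 − 0.4525 = 0.0476 → 0.05
e^(−rT) = e^(−0.058·2) = 0.8905
N(−d₂) = N(-0.05) = 0.4801;  N(−d₁) = N(-0.50) = 0.3085
P = 376·0.8905·0.4801 − 379·0.3085 = 160.7509 − 116.9215 = 43.8294

$43.83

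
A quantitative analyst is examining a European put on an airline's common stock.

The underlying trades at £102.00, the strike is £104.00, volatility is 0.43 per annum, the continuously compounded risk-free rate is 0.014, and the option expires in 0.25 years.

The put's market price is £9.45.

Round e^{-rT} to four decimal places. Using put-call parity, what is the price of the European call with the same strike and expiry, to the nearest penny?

exp(−rT) = exp(−0.014·0.25) = 0.9965
Put-call parity: C − P = S − K·e^(−rT) = 102 − 104·0.9965 = 102 − 103.6360 = -1.6360
C = P + (C − P) = 9.45 + (-1.6360) = 7.8140

£7.81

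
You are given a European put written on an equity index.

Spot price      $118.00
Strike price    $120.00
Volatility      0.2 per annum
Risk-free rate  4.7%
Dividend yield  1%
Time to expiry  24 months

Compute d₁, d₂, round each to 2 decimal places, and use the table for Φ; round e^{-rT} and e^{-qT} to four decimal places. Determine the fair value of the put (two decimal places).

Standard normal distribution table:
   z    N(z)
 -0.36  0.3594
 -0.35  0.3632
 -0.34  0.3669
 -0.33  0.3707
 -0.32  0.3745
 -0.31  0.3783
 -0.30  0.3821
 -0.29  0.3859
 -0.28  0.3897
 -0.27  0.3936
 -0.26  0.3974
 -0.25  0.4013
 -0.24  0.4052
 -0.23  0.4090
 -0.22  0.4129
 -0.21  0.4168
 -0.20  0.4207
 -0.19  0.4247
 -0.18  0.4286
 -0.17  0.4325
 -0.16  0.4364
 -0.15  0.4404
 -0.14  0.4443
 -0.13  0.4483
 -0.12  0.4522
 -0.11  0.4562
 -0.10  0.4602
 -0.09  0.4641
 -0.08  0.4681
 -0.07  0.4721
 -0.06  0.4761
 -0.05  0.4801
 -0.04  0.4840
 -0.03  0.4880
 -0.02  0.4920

$9.57

T = 2;  σ√T = 0.2828
ln(S/K) + (r − q + σ²/2)T = ln(118/120) + (0.047 − 0.01 + 0.2²/2)·2 = -0.0168 + 0.1140 = 0.0972
d₁ = 0.0972 / 0.2828 = 0.3436 ≈ 0.34
d₂ = d₁ − σ√T = 0.3436 − 0.2828 = 0.0608 ≈ 0.06
e^(−qT) = e^(−0.01·2) = 0.9802;  e^(−rT) = e^(−0.047·2) = 0.9103
N(−d₂) = N(-0.06) = 0.4761;  N(−d₁) = N(-0.34) = 0.3669
P = 120·0.9103·0.4761 − 118·0.9802·0.3669 = 52.0073 − 42.4370 = 9.5703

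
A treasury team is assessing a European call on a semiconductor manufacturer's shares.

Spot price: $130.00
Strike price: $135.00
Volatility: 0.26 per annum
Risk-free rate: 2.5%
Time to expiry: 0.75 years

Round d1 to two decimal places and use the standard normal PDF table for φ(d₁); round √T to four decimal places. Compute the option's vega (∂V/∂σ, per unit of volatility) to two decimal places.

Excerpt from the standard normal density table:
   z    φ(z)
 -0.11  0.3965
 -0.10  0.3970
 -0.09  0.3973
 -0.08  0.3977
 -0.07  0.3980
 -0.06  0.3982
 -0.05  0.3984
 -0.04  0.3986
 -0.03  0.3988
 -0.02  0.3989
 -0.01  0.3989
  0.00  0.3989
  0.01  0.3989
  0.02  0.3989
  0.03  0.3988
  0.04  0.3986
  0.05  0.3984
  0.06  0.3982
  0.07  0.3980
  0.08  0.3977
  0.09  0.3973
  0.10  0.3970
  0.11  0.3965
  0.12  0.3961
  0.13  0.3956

σ√T = 0.26 × 0.8660 = 0.2252
ln(S/K) + (r + σ²/2)T = ln(130/135) + (0.025 + 0.26²/2)·0.75 = -0.0377 + 0.0441 = 0.0064
d₁ = 0.0064 / 0.2252 = 0.0282 ⇒ 0.03
√T = √0.75 = 0.8660
φ(d₁) = φ(0.03) = 0.3988
vega = S·φ(d₁)·√T = 130·0.3988·0.8660 = 44.8969

44.90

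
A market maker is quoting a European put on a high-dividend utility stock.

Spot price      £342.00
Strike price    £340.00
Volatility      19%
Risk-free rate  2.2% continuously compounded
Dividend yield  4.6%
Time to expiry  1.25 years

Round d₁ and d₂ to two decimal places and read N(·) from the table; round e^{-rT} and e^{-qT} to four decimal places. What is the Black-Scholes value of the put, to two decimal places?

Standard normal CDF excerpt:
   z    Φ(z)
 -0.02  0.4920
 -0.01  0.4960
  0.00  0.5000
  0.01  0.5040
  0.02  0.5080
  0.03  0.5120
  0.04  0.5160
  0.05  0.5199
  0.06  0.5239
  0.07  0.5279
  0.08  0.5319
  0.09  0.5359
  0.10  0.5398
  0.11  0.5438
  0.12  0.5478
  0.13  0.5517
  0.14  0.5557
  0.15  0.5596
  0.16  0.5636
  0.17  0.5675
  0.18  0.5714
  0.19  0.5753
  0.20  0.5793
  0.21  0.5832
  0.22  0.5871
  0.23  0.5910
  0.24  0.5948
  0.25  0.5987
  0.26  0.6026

£31.47

σ√T = 0.19 × 1.1180 = 0.2124
ln(S/K) + (r − q + σ²/2)T = ln(342/340) + (0.022 − 0.046 + 0.19²/2)·1.25 = 0.0059 − 0.0074 = -0.0016
d₁ = -0.0016 / 0.2124 = -0.0074 which rounds to -0.01
d₂ = d₁ − σ√T = -0.0074 − 0.2124 = -0.2198 which rounds to -0.22
exp(−qT) = exp(−0.046·1.25) = 0.9441;  exp(−rT) = exp(−0.022·1.25) = 0.9729
N(−d₂) = N(0.22) = 0.5871;  N(−d₁) = N(0.01) = 0.5040
P = 340·0.9729·0.5871 − 342·0.9441·0.5040 = 194.2045 − 162.7326 = 31.4718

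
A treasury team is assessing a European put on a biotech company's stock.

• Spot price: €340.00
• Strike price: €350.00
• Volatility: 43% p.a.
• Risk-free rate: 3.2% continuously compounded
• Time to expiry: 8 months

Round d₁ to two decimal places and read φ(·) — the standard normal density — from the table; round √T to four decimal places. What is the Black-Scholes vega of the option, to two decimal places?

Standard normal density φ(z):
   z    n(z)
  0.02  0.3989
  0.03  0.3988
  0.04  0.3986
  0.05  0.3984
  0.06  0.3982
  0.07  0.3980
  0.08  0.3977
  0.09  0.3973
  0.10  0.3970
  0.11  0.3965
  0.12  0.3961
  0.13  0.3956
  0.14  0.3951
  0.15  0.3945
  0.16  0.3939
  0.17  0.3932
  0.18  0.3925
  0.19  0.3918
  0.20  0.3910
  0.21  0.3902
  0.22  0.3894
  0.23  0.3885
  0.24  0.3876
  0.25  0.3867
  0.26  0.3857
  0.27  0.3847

σ√T = 0.43·√0.6667 = 0.3511
d₁ = [ln(340/350) + (0.032 + 0.43²/2)·0.6667] / 0.3511 = [-0.0290 + 0.0830] / 0.3511 = 0.1537 ⇒ 0.15
√T = √0.6667 = 0.8165
φ(d₁) = φ(0.15) = 0.3945
vega = S·φ(d₁)·√T = 340·0.3945·0.8165 = 109.5171

109.52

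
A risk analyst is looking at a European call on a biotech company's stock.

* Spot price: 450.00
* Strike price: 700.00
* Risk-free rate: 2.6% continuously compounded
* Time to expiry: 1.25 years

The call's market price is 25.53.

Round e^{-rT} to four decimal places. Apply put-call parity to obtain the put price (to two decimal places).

253.13

e^(−rT) = e^(−0.026·1.25) = 0.9680
Put-call parity: C − P = S − K·e^(−rT) = 450 − 700·0.9680 = 450 − 677.6000 = -227.6000
P = C − (C − P) = 25.53 − (-227.6000) = 253.1300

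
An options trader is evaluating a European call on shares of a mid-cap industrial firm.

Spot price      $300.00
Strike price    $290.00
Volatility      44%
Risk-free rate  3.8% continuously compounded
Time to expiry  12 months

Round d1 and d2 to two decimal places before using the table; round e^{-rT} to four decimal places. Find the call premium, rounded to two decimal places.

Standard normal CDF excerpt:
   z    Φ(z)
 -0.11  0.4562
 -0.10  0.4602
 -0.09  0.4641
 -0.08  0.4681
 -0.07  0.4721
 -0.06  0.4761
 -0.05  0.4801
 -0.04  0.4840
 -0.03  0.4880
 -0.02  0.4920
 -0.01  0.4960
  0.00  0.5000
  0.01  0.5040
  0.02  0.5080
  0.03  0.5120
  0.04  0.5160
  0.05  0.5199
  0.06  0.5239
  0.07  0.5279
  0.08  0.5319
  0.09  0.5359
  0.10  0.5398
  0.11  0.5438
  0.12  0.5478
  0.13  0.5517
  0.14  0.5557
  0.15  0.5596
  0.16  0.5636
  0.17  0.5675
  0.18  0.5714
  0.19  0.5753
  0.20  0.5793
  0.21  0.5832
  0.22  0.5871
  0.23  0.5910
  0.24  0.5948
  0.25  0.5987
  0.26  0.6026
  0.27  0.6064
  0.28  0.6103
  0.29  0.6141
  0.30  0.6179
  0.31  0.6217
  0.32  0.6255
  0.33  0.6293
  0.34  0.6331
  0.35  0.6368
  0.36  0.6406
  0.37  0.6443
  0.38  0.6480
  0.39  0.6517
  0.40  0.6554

$61.48

T = 1;  σ√T = 0.4400
d₁ = [ln(300/290) + (0.038 + 0.44²/2)·1] / 0.4400 = [0.0339 + 0.1348] / 0.4400 = 0.3834 ≈ 0.38
d₂ = d₁ − σ√T = 0.3834 − 0.4400 = -0.0566 ≈ -0.06
exp(−rT) = exp(−0.038·1) = 0.9627
N(d₁) = N(0.38) = 0.6480;  N(d₂) = N(-0.06) = 0.4761
C = 300·0.6480 − 290·0.9627·0.4761 = 194.4000 − 132.9190 = 61.4810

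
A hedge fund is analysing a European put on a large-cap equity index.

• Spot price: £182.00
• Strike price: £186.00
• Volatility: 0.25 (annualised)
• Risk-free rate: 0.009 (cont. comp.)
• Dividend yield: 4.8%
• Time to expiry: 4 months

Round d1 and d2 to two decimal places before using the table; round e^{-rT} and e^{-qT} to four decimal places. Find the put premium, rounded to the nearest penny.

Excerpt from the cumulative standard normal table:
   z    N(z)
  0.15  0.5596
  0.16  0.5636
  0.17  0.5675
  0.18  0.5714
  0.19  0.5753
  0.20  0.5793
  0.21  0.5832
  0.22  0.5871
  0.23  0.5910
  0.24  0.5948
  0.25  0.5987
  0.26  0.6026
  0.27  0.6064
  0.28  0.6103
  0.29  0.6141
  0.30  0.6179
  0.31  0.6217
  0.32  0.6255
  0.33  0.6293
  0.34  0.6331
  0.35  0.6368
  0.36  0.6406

σ√T = 0.25 × 0.5774 = 0.1443
d₁ = [ln(182/186) + (0.009 − 0.048 + 0.25²/2)·0.3333] / 0.1443 = [-0.0217 − 0.0026] / 0.1443 = -0.1685 → -0.17
d₂ = d₁ − σ√T = -0.1685 − 0.1443 = -0.3129 → -0.31
exp(−qT) = exp(−0.048·0.3333) = 0.9841;  exp(−rT) = exp(−0.009·0.3333) = 0.9970
P = 186·0.9970·N(0.31) − 182·0.9841·N(0.17) = 186·0.9970·0.6217 − 182·0.9841·0.5675 = 115.2893 − 101.6428 = 13.6465

£13.65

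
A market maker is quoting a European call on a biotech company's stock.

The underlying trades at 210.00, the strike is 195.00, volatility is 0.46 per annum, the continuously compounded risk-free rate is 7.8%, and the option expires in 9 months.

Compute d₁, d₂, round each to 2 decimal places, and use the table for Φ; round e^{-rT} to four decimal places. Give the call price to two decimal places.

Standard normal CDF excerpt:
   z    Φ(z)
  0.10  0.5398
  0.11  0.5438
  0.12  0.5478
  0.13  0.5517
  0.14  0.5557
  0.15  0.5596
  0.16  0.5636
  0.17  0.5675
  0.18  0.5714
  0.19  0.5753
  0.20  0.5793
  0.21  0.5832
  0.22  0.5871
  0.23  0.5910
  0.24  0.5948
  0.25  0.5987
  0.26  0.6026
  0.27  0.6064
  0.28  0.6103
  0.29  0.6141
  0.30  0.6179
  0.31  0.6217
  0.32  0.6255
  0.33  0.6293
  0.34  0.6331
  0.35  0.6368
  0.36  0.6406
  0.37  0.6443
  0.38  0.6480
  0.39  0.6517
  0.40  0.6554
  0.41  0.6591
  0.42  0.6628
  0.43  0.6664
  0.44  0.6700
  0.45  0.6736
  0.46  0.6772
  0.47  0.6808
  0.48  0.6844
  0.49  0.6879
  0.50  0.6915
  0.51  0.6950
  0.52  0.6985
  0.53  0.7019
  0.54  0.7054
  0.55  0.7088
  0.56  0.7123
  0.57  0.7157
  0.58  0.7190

σ√T = 0.46 × 0.8660 = 0.3984
d₁ = [ln(210/195) + (0.078 + ½·0.46²)·0.75] / (σ√T) = (0.0741 + 0.1379) / 0.3984 = 0.5321 → 0.53
d₂ = 0.5321 − 0.3984 = 0.1337 → 0.13
exp(−rT) = exp(−0.078·0.75) = 0.9432
N(d₁) = N(0.53) = 0.7019;  N(d₂) = N(0.13) = 0.5517
C = 210·0.7019 − 195·0.9432·0.5517 = 147.3990 − 101.4709 = 45.9281

45.93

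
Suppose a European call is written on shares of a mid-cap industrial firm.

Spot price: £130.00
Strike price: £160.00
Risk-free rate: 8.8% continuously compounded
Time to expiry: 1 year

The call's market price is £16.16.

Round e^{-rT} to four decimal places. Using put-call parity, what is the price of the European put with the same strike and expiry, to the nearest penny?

e^(−rT) = e^(−0.088·1) = 0.9158
Put-call parity: C − P = S − K·e^(−rT) = 130 − 160·0.9158 = 130 − 146.5280 = -16.5280
P = C − (C − P) = 16.16 − (-16.5280) = 32.6880

£32.69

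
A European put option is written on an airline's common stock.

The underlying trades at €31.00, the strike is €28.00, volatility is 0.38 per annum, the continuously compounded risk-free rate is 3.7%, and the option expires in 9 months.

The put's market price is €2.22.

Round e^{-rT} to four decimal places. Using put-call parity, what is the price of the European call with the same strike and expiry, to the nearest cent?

€5.99

e^(−rT) = e^(−0.037·0.75) = 0.9726
Put-call parity: C − P = S − K·e^(−rT) = 31 − 28·0.9726 = 31 − 27.2328 = 3.7672
C = P + (C − P) = 2.22 + (3.7672) = 5.9872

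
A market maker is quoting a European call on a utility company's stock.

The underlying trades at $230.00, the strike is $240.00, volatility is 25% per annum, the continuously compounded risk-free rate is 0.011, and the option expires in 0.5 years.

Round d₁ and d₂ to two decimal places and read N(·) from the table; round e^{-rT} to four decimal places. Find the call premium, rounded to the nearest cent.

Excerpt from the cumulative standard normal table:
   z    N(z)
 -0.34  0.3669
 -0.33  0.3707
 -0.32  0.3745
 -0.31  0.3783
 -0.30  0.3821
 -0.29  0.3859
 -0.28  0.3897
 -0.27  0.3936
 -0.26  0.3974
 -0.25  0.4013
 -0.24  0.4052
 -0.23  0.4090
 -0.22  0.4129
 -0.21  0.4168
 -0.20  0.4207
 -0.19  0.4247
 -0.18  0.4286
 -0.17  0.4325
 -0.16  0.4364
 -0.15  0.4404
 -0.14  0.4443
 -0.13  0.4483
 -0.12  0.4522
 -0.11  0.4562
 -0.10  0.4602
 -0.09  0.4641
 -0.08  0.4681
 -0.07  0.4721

σ√T = 0.25 × 0.7071 = 0.1768
d₁ = [ln(230/240) + (0.011 + 0.25²/2)·0.5] / 0.1768 = [-0.0426 + 0.0211] / 0.1768 = -0.1213 → -0.12
d₂ = d₁ − σ√T = -0.1213 − 0.1768 = -0.2980 → -0.30
e^(−rT) = e^(−0.011·0.5) = 0.9945
N(d₁) = N(-0.12) = 0.4522;  N(d₂) = N(-0.30) = 0.3821
C = 230·0.4522 − 240·0.9945·0.3821 = 104.0060 − 91.1996 = 12.8064

$12.81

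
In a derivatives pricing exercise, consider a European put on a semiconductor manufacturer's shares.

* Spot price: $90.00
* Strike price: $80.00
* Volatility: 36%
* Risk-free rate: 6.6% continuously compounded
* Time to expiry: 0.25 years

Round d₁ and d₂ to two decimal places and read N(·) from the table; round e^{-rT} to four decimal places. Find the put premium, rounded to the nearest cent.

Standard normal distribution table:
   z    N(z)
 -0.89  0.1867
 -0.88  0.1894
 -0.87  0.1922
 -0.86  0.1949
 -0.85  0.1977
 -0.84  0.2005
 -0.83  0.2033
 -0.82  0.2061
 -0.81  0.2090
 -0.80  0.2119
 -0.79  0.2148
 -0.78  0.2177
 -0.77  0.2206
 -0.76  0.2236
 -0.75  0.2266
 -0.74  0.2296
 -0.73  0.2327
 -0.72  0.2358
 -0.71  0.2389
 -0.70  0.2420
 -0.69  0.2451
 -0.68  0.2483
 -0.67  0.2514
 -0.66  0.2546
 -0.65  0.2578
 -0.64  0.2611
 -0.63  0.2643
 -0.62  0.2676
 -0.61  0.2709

σ√T = 0.36 × 0.5000 = 0.1800
ln(S/K) + (r + σ²/2)T = ln(90/80) + (0.066 + 0.36²/2)·0.25 = 0.1178 + 0.0327 = 0.1505
d₁ = 0.1505 / 0.1800 = 0.8360 which rounds to 0.84
d₂ = d₁ − σ√T = 0.8360 − 0.1800 = 0.6560 which rounds to 0.66
exp(−rT) = exp(−0.066·0.25) = 0.9836
N(−d₂) = N(-0.66) = 0.2546;  N(−d₁) = N(-0.84) = 0.2005
P = 80·0.9836·0.2546 − 90·0.2005 = 20.0340 − 18.0450 = 1.9890

$1.99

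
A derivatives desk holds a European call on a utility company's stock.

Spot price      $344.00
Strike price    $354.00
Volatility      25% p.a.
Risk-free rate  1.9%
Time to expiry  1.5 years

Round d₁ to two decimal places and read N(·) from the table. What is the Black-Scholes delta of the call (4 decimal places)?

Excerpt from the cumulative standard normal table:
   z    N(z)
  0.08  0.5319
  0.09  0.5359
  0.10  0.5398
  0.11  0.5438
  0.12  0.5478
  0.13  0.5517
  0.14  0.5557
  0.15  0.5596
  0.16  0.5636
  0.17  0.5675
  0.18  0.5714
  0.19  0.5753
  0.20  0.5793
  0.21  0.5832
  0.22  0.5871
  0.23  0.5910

T = 1.5;  σ√T = 0.3062
d₁ = [ln(344/354) + (0.019 + 0.25²/2)·1.5] / 0.3062 = [-0.0287 + 0.0754] / 0.3062 = 0.1526 ≈ 0.15
N(d₁) = N(0.15) = 0.5596
Δ_call = N(d₁) = 0.5596

0.5596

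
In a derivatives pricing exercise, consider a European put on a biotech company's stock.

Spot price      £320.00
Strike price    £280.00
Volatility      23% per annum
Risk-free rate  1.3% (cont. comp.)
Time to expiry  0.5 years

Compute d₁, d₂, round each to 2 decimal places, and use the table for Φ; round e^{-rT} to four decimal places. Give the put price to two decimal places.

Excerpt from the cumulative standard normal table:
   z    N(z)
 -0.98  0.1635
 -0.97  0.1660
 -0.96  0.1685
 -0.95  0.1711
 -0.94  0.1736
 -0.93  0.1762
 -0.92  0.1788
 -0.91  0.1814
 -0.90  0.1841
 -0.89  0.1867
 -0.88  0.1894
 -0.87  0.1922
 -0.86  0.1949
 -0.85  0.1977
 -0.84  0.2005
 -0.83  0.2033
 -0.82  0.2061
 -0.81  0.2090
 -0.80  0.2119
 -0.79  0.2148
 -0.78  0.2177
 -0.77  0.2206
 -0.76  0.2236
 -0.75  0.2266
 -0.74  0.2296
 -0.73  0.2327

£5.01

σ√T = 0.23·√0.5 = 0.1626
d₁ = [ln(320/280) + (0.013 + 0.23²/2)·0.5] / 0.1626 = [0.1335 + 0.0197] / 0.1626 = 0.9423 → 0.94
d₂ = d₁ − σ√T = 0.9423 − 0.1626 = 0.7797 → 0.78
e^(−rT) = e^(−0.013·0.5) = 0.9935
N(−d₂) = N(-0.78) = 0.2177;  N(−d₁) = N(-0.94) = 0.1736
P = 280·0.9935·0.2177 − 320·0.1736 = 60.5598 − 55.5520 = 5.0078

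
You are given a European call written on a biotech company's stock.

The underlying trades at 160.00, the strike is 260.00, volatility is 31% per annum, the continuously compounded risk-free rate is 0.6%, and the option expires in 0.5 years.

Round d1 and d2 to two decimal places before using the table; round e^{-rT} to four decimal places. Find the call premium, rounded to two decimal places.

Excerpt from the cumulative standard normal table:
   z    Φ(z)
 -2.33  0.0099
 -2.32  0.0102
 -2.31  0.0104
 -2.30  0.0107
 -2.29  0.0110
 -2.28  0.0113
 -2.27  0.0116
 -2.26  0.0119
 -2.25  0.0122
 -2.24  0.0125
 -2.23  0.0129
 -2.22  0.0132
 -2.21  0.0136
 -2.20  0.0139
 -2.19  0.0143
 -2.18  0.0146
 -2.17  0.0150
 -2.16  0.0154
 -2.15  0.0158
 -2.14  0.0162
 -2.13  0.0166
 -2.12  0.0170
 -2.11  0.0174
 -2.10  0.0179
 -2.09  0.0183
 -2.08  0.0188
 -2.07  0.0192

0.23

σ√T = 0.31·√0.5 = 0.2192
d₁ = [ln(160/260) + (0.006 + 0.31²/2)·0.5] / 0.2192 = [-0.4855 + 0.0270] / 0.2192 = -2.0916 ⇒ -2.09
d₂ = d₁ − σ√T = -2.0916 − 0.2192 = -2.3108 ⇒ -2.31
exp(−rT) = exp(−0.006·0.5) = 0.9970
N(d₁) = N(-2.09) = 0.0183;  N(d₂) = N(-2.31) = 0.0104
C = 160·0.0183 − 260·0.9970·0.0104 = 2.9280 − 2.6959 = 0.2321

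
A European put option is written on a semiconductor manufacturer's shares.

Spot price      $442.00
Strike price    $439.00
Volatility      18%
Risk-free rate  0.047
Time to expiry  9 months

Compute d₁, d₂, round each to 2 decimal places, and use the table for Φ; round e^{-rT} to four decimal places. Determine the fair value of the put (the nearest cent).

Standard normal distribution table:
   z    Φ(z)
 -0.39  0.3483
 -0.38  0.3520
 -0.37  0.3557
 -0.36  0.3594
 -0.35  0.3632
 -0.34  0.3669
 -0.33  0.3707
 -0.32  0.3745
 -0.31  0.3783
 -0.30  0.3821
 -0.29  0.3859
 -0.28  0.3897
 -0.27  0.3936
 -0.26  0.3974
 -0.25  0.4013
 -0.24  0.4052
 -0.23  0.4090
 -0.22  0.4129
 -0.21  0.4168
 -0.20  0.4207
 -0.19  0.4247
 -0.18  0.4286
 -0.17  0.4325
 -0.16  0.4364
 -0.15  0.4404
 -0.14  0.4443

$19.46

σ√T = 0.18·√0.75 = 0.1559
d₁ = [ln(442/439) + (0.047 + 0.18²/2)·0.75] / 0.1559 = [0.0068 + 0.0474] / 0.1559 = 0.3478 ⇒ 0.35
d₂ = d₁ − σ√T = 0.3478 − 0.1559 = 0.1919 ⇒ 0.19
e^(−rT) = e^(−0.047·0.75) = 0.9654
N(−d₂) = N(-0.19) = 0.4247;  N(−d₁) = N(-0.35) = 0.3632
P = 439·0.9654·0.4247 − 442·0.3632 = 179.9924 − 160.5344 = 19.4580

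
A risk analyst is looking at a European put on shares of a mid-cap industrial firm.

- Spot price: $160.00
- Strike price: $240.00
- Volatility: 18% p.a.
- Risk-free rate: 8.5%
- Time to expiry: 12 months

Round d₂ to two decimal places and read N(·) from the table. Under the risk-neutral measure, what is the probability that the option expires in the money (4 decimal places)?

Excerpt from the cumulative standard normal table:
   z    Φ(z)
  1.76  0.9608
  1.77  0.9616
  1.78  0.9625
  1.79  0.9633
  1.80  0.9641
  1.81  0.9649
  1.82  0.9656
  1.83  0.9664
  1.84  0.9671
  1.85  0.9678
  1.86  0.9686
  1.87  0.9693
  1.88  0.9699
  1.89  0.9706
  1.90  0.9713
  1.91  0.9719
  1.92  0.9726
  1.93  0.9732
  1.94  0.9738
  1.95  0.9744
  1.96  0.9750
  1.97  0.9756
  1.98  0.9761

0.9693

σ√T = 0.18 × 1.0000 = 0.1800
d₁ = [ln(160/240) + (0.085 + 0.18²/2)·1] / 0.1800 = [-0.4055 + 0.1012] / 0.1800 = -1.6904 ≈ -1.69
d₂ = d₁ − σ√T = -1.6904 − 0.1800 = -1.8704 ≈ -1.87
Risk-neutral Pr[S_T < K] = N(−d₂) = N(1.87) = 0.9693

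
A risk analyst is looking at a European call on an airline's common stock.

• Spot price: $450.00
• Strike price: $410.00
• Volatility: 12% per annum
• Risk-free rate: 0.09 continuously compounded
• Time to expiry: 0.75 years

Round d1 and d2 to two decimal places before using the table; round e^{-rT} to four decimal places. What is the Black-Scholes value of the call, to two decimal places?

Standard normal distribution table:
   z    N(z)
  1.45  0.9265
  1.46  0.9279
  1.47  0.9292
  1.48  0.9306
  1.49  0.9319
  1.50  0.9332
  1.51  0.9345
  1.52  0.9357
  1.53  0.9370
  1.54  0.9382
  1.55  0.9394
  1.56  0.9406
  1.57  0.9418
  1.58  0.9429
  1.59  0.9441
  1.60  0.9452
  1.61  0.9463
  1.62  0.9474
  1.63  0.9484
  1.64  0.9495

T = 0.75;  σ√T = 0.1039
d₁ = [ln(450/410) + (0.09 + 0.12²/2)·0.75] / 0.1039 = [0.0931 + 0.0729] / 0.1039 = 1.5972 which rounds to 1.60
d₂ = d₁ − σ√T = 1.5972 − 0.1039 = 1.4933 which rounds to 1.49
exp(−rT) = exp(−0.09·0.75) = 0.9347
N(d₁) = N(1.60) = 0.9452;  N(d₂) = N(1.49) = 0.9319
C = 450·0.9452 − 410·0.9347·0.9319 = 425.3400 − 357.1292 = 68.2108

$68.21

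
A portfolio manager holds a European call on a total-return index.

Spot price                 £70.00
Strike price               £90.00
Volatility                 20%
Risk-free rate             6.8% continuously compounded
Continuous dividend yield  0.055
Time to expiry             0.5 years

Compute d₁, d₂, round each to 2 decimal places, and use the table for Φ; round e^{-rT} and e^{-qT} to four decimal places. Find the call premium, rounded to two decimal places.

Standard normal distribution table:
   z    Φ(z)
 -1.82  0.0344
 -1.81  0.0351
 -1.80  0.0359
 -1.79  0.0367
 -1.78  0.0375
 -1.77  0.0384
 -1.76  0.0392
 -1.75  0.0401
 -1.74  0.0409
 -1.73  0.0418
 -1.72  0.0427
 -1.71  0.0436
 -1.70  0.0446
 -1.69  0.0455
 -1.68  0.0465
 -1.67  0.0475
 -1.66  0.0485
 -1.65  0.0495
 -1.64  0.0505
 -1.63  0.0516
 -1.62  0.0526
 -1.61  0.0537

£0.18

σ√T = 0.2 × 0.7071 = 0.1414
d₁ = [ln(70/90) + (0.068 − 0.055 + 0.2²/2)·0.5] / 0.1414 = [-0.2513 + 0.0165] / 0.1414 = -1.6604 which rounds to -1.66
d₂ = d₁ − σ√T = -1.6604 − 0.1414 = -1.8018 which rounds to -1.80
exp(−qT) = exp(−0.055·0.5) = 0.9729;  exp(−rT) = exp(−0.068·0.5) = 0.9666
N(d₁) = N(-1.66) = 0.0485;  N(d₂) = N(-1.80) = 0.0359
C = 70·0.9729·0.0485 − 90·0.9666·0.0359 = 3.3030 − 3.1231 = 0.1799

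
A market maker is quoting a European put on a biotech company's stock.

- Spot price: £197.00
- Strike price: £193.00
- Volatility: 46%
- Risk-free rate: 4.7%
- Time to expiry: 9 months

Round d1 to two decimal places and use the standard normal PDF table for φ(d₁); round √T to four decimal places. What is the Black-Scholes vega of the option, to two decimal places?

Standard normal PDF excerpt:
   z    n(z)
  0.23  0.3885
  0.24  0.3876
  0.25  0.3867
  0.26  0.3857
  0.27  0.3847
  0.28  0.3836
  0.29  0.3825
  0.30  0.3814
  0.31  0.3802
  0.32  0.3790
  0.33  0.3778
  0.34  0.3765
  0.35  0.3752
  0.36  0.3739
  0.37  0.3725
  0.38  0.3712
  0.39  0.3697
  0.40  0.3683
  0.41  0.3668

σ√T = 0.46·√0.75 = 0.3984
d₁ = [ln(197/193) + (0.047 + ½·0.46²)·0.75] / (σ√T) = (0.0205 + 0.1146) / 0.3984 = 0.3392 → 0.34
√T = √0.75 = 0.8660
φ(d₁) = φ(0.34) = 0.3765
vega = S·φ(d₁)·√T = 197·0.3765·0.8660 = 64.2317

64.23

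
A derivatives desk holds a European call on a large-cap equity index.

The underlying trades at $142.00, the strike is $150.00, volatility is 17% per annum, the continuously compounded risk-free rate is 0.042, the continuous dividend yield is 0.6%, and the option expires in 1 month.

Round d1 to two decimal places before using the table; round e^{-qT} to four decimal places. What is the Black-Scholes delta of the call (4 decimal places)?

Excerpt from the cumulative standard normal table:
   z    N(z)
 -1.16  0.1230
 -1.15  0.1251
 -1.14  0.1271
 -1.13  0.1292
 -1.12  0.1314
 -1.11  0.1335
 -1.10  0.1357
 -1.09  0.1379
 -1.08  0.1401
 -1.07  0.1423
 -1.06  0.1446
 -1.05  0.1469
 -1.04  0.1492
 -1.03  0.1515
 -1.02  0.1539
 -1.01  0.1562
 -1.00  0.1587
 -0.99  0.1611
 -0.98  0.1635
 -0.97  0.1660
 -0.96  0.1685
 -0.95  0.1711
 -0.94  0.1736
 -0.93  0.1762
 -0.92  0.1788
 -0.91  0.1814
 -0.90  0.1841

T = 0.08333;  σ√T = 0.0491
d₁ = [ln(142/150) + (0.042 − 0.006 + 0.17²/2)·0.08333] / 0.0491 = [-0.0548 + 0.0042] / 0.0491 = -1.0312 ≈ -1.03
N(d₁) = N(-1.03) = 0.1515
Δ_call = exp(−qT)·N(d₁) = 0.9995·0.1515 = 0.1514

0.1514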